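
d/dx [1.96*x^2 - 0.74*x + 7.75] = 3.92*x - 0.74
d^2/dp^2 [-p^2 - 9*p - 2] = -2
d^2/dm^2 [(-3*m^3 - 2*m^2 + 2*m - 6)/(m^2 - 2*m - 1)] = 2*(-17*m^3 - 42*m^2 + 33*m - 36)/(m^6 - 6*m^5 + 9*m^4 + 4*m^3 - 9*m^2 - 6*m - 1)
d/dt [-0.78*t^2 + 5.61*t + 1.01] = 5.61 - 1.56*t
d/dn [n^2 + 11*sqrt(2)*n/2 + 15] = 2*n + 11*sqrt(2)/2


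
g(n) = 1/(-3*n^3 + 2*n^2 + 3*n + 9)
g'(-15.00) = 0.00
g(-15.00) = 0.00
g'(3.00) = 0.03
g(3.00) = -0.02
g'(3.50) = 0.01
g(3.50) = -0.01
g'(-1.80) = 0.04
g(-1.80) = 0.04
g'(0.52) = -0.02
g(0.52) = 0.09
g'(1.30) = 0.07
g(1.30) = 0.10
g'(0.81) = -0.00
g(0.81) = 0.09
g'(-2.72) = 0.01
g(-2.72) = 0.01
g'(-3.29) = 0.01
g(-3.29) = 0.01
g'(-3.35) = 0.01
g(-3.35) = 0.01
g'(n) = (9*n^2 - 4*n - 3)/(-3*n^3 + 2*n^2 + 3*n + 9)^2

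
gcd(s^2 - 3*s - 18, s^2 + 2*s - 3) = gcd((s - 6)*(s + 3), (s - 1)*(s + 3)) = s + 3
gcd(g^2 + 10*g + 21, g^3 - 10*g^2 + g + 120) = g + 3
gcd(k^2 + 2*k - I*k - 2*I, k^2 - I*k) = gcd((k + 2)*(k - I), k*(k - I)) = k - I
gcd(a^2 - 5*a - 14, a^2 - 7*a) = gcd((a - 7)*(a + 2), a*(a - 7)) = a - 7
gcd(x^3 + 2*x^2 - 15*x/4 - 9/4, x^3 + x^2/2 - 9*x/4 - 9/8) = x^2 - x - 3/4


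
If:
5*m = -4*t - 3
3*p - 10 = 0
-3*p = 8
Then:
No Solution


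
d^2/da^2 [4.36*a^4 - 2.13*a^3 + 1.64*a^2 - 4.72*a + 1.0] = 52.32*a^2 - 12.78*a + 3.28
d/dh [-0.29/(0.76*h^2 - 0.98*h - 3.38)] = (0.4408*h - 0.2842)/(-0.76*h^2 + 0.98*h + 3.38)^2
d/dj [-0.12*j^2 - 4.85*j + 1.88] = -0.24*j - 4.85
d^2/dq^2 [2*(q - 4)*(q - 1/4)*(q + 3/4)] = 12*q - 14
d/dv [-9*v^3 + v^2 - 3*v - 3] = -27*v^2 + 2*v - 3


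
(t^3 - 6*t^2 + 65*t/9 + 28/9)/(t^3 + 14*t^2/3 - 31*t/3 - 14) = (3*t^2 - 11*t - 4)/(3*(t^2 + 7*t + 6))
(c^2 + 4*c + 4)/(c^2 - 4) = (c + 2)/(c - 2)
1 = 1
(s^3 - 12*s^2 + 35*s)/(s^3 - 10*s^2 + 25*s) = (s - 7)/(s - 5)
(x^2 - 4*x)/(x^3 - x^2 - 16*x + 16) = x/(x^2 + 3*x - 4)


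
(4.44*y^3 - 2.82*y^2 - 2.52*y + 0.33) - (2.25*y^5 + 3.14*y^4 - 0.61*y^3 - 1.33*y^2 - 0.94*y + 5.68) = -2.25*y^5 - 3.14*y^4 + 5.05*y^3 - 1.49*y^2 - 1.58*y - 5.35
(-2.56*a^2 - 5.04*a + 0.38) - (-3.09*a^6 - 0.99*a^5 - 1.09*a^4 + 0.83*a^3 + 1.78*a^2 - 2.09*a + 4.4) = 3.09*a^6 + 0.99*a^5 + 1.09*a^4 - 0.83*a^3 - 4.34*a^2 - 2.95*a - 4.02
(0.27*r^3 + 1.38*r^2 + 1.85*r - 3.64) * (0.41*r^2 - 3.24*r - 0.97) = 0.1107*r^5 - 0.309*r^4 - 3.9746*r^3 - 8.825*r^2 + 9.9991*r + 3.5308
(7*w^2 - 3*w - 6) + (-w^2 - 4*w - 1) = 6*w^2 - 7*w - 7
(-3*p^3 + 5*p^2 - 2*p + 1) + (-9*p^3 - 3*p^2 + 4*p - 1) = -12*p^3 + 2*p^2 + 2*p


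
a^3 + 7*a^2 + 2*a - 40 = (a - 2)*(a + 4)*(a + 5)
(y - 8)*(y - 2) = y^2 - 10*y + 16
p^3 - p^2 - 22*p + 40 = (p - 4)*(p - 2)*(p + 5)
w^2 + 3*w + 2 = (w + 1)*(w + 2)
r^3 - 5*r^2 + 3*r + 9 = (r - 3)^2*(r + 1)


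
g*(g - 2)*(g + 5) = g^3 + 3*g^2 - 10*g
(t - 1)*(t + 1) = t^2 - 1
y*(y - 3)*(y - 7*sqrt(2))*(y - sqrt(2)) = y^4 - 8*sqrt(2)*y^3 - 3*y^3 + 14*y^2 + 24*sqrt(2)*y^2 - 42*y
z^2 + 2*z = z*(z + 2)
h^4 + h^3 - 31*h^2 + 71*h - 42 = (h - 3)*(h - 2)*(h - 1)*(h + 7)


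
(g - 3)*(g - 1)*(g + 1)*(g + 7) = g^4 + 4*g^3 - 22*g^2 - 4*g + 21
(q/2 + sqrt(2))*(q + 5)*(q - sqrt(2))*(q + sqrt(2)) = q^4/2 + sqrt(2)*q^3 + 5*q^3/2 - q^2 + 5*sqrt(2)*q^2 - 5*q - 2*sqrt(2)*q - 10*sqrt(2)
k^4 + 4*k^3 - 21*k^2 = k^2*(k - 3)*(k + 7)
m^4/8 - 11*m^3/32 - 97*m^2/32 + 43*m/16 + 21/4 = (m/4 + 1)*(m/2 + 1/2)*(m - 6)*(m - 7/4)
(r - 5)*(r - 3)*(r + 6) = r^3 - 2*r^2 - 33*r + 90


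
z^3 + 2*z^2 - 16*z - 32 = (z - 4)*(z + 2)*(z + 4)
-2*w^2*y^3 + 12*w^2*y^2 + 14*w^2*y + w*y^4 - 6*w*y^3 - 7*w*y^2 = y*(-2*w + y)*(y - 7)*(w*y + w)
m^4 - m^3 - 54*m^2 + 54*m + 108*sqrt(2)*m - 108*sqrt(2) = (m - 1)*(m - 3*sqrt(2))^2*(m + 6*sqrt(2))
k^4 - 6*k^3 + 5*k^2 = k^2*(k - 5)*(k - 1)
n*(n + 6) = n^2 + 6*n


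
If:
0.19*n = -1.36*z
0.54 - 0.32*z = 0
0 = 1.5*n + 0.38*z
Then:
No Solution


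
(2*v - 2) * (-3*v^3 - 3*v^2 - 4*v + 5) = -6*v^4 - 2*v^2 + 18*v - 10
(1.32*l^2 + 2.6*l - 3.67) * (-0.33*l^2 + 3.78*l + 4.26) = -0.4356*l^4 + 4.1316*l^3 + 16.6623*l^2 - 2.7966*l - 15.6342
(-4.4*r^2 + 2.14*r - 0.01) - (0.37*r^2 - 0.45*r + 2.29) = -4.77*r^2 + 2.59*r - 2.3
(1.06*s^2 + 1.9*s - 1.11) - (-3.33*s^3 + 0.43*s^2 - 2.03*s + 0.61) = 3.33*s^3 + 0.63*s^2 + 3.93*s - 1.72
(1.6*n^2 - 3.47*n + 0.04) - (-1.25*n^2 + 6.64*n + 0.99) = 2.85*n^2 - 10.11*n - 0.95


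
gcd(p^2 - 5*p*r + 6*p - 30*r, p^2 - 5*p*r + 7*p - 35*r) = p - 5*r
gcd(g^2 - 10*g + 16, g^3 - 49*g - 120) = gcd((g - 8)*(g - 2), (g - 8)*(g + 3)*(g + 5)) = g - 8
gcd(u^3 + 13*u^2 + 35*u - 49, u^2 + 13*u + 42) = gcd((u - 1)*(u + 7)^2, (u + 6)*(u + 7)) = u + 7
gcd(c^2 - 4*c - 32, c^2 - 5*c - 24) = c - 8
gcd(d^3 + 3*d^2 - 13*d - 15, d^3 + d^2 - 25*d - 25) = d^2 + 6*d + 5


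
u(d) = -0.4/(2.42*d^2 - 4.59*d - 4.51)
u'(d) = -0.4*(4.59 - 4.84*d)/(2.42*d^2 - 4.59*d - 4.51)^2 = (1.936*d - 1.836)/(-2.42*d^2 + 4.59*d + 4.51)^2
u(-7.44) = -0.00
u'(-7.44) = -0.00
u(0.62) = 0.06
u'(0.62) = -0.02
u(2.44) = 0.31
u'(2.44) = 1.70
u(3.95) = -0.03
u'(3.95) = 0.03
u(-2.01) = -0.03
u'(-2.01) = -0.03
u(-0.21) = 0.12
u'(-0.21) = -0.19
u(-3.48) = -0.01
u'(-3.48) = -0.01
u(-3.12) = -0.01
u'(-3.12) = -0.01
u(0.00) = 0.09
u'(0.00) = -0.09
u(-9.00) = -0.00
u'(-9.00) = -0.00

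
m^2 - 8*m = m*(m - 8)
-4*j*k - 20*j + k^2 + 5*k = (-4*j + k)*(k + 5)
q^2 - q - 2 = (q - 2)*(q + 1)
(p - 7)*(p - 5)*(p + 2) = p^3 - 10*p^2 + 11*p + 70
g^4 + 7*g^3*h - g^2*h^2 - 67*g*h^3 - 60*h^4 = (g - 3*h)*(g + h)*(g + 4*h)*(g + 5*h)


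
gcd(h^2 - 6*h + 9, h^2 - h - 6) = h - 3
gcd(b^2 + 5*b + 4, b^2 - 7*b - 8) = b + 1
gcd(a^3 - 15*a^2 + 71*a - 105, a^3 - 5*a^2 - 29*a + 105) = a^2 - 10*a + 21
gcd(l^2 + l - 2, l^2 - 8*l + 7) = l - 1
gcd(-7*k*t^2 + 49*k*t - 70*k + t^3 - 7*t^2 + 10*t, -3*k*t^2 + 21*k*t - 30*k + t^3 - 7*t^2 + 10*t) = t^2 - 7*t + 10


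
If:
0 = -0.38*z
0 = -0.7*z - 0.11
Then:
No Solution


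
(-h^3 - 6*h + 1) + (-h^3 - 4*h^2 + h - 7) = -2*h^3 - 4*h^2 - 5*h - 6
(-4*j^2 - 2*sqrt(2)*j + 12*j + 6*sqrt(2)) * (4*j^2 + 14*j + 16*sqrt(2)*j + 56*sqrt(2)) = -16*j^4 - 72*sqrt(2)*j^3 - 8*j^3 - 36*sqrt(2)*j^2 + 104*j^2 - 32*j + 756*sqrt(2)*j + 672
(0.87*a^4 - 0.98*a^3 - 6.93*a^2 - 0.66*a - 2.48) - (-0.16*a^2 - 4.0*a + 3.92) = 0.87*a^4 - 0.98*a^3 - 6.77*a^2 + 3.34*a - 6.4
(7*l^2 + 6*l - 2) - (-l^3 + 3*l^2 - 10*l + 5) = l^3 + 4*l^2 + 16*l - 7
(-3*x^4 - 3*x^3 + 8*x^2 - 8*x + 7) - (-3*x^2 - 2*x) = -3*x^4 - 3*x^3 + 11*x^2 - 6*x + 7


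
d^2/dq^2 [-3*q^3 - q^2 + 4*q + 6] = -18*q - 2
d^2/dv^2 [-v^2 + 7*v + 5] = -2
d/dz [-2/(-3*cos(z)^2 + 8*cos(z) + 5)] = 4*(3*cos(z) - 4)*sin(z)/(-3*cos(z)^2 + 8*cos(z) + 5)^2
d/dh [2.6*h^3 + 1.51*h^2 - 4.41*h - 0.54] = 7.8*h^2 + 3.02*h - 4.41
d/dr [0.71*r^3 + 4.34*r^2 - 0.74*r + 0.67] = 2.13*r^2 + 8.68*r - 0.74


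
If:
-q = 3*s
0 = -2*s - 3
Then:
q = 9/2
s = -3/2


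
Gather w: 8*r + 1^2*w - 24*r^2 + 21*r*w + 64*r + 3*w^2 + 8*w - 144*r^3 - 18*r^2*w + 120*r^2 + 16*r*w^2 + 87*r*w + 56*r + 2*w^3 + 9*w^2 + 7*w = -144*r^3 + 96*r^2 + 128*r + 2*w^3 + w^2*(16*r + 12) + w*(-18*r^2 + 108*r + 16)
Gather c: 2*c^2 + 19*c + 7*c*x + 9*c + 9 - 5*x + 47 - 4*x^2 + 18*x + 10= 2*c^2 + c*(7*x + 28) - 4*x^2 + 13*x + 66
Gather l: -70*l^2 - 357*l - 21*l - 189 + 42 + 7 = -70*l^2 - 378*l - 140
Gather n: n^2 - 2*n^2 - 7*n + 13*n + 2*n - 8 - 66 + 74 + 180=-n^2 + 8*n + 180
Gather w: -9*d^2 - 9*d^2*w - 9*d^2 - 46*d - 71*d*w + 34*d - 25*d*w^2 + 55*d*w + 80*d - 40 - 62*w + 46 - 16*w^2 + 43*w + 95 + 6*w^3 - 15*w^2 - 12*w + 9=-18*d^2 + 68*d + 6*w^3 + w^2*(-25*d - 31) + w*(-9*d^2 - 16*d - 31) + 110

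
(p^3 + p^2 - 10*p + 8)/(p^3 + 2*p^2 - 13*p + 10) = (p + 4)/(p + 5)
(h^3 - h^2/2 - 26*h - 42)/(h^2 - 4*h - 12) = h + 7/2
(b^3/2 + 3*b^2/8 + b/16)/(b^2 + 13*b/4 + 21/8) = b*(8*b^2 + 6*b + 1)/(2*(8*b^2 + 26*b + 21))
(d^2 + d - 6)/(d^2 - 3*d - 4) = (-d^2 - d + 6)/(-d^2 + 3*d + 4)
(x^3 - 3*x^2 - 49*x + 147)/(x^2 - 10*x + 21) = x + 7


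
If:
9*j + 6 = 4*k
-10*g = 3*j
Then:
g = 1/5 - 2*k/15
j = 4*k/9 - 2/3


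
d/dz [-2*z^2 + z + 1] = 1 - 4*z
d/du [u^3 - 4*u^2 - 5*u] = 3*u^2 - 8*u - 5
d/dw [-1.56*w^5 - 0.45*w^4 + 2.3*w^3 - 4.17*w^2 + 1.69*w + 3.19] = -7.8*w^4 - 1.8*w^3 + 6.9*w^2 - 8.34*w + 1.69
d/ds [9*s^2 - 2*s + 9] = 18*s - 2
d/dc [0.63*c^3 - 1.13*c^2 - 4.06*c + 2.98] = 1.89*c^2 - 2.26*c - 4.06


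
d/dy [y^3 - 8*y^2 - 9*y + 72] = 3*y^2 - 16*y - 9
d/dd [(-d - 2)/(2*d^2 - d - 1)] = (-2*d^2 + d + (d + 2)*(4*d - 1) + 1)/(-2*d^2 + d + 1)^2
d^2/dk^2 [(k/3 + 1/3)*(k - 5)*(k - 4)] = 2*k - 16/3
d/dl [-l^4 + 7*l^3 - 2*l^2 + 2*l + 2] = -4*l^3 + 21*l^2 - 4*l + 2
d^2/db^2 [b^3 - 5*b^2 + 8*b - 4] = 6*b - 10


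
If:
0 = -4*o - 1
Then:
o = -1/4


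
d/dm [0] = 0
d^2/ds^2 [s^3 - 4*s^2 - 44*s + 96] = 6*s - 8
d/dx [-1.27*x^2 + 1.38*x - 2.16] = 1.38 - 2.54*x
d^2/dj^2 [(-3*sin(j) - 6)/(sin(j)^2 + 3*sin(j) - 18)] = 3*(sin(j)^5 + 5*sin(j)^4 + 124*sin(j)^3 + 204*sin(j)^2 + 288*sin(j) - 216)/(sin(j)^2 + 3*sin(j) - 18)^3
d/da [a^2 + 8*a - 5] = 2*a + 8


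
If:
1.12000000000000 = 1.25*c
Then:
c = 0.90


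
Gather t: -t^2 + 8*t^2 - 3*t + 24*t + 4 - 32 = 7*t^2 + 21*t - 28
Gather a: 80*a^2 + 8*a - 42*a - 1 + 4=80*a^2 - 34*a + 3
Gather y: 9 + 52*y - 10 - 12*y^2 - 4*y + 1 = -12*y^2 + 48*y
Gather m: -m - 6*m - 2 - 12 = -7*m - 14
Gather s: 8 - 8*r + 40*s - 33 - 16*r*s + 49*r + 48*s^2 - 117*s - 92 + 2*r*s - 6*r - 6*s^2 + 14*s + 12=35*r + 42*s^2 + s*(-14*r - 63) - 105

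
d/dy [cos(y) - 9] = -sin(y)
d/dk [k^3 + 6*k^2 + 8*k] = 3*k^2 + 12*k + 8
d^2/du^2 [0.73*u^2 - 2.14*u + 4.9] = 1.46000000000000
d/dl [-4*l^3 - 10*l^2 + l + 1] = -12*l^2 - 20*l + 1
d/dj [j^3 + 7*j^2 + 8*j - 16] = 3*j^2 + 14*j + 8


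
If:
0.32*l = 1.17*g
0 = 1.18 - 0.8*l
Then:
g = 0.40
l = 1.48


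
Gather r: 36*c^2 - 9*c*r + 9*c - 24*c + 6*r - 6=36*c^2 - 15*c + r*(6 - 9*c) - 6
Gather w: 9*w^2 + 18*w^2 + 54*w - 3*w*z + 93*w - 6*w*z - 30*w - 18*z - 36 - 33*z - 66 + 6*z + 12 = 27*w^2 + w*(117 - 9*z) - 45*z - 90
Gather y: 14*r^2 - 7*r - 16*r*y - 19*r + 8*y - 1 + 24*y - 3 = 14*r^2 - 26*r + y*(32 - 16*r) - 4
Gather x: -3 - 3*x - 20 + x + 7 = -2*x - 16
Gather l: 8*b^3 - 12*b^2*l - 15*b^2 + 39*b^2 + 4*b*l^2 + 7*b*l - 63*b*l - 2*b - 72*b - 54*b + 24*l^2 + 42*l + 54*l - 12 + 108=8*b^3 + 24*b^2 - 128*b + l^2*(4*b + 24) + l*(-12*b^2 - 56*b + 96) + 96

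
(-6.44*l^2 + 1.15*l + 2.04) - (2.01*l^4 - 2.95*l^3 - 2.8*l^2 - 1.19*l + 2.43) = -2.01*l^4 + 2.95*l^3 - 3.64*l^2 + 2.34*l - 0.39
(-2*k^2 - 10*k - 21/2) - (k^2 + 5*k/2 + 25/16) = -3*k^2 - 25*k/2 - 193/16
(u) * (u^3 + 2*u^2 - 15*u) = u^4 + 2*u^3 - 15*u^2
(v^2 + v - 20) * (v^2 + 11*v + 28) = v^4 + 12*v^3 + 19*v^2 - 192*v - 560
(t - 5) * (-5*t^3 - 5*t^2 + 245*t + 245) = -5*t^4 + 20*t^3 + 270*t^2 - 980*t - 1225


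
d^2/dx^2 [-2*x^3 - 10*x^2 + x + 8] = -12*x - 20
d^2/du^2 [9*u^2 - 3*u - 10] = 18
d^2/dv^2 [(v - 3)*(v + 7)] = 2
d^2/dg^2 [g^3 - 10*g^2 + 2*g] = 6*g - 20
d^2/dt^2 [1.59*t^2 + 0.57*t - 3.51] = 3.18000000000000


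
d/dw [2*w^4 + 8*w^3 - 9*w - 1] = 8*w^3 + 24*w^2 - 9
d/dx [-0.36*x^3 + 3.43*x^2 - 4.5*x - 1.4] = -1.08*x^2 + 6.86*x - 4.5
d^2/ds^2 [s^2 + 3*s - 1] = 2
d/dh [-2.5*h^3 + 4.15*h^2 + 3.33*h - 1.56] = -7.5*h^2 + 8.3*h + 3.33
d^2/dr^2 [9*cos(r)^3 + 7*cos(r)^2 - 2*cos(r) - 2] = -19*cos(r)/4 - 14*cos(2*r) - 81*cos(3*r)/4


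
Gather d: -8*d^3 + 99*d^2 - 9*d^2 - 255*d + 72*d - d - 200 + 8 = -8*d^3 + 90*d^2 - 184*d - 192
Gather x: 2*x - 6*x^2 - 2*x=-6*x^2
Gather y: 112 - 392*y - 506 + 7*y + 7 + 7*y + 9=-378*y - 378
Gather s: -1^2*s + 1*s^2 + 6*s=s^2 + 5*s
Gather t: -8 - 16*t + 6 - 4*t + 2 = -20*t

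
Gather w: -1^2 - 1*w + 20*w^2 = 20*w^2 - w - 1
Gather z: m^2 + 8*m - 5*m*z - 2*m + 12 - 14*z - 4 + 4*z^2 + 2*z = m^2 + 6*m + 4*z^2 + z*(-5*m - 12) + 8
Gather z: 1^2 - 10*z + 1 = 2 - 10*z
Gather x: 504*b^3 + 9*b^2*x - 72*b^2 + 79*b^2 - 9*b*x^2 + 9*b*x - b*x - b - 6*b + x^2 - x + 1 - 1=504*b^3 + 7*b^2 - 7*b + x^2*(1 - 9*b) + x*(9*b^2 + 8*b - 1)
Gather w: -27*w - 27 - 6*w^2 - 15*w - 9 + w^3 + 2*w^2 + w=w^3 - 4*w^2 - 41*w - 36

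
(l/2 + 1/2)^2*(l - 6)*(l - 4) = l^4/4 - 2*l^3 + 5*l^2/4 + 19*l/2 + 6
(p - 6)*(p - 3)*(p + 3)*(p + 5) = p^4 - p^3 - 39*p^2 + 9*p + 270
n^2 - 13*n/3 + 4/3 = (n - 4)*(n - 1/3)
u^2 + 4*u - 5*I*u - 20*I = (u + 4)*(u - 5*I)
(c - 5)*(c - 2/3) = c^2 - 17*c/3 + 10/3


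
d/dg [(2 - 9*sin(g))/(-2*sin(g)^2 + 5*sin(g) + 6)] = 2*(-9*sin(g)^2 + 4*sin(g) - 32)*cos(g)/(2*sin(g)^2 - 5*sin(g) - 6)^2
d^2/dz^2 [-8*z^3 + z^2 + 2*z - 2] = 2 - 48*z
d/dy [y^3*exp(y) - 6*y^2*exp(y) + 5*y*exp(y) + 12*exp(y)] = (y^3 - 3*y^2 - 7*y + 17)*exp(y)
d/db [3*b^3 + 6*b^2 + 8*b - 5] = 9*b^2 + 12*b + 8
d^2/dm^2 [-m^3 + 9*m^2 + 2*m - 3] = 18 - 6*m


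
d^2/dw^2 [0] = 0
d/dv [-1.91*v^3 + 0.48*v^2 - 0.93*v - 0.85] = -5.73*v^2 + 0.96*v - 0.93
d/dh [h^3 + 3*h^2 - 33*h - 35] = 3*h^2 + 6*h - 33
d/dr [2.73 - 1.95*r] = -1.95000000000000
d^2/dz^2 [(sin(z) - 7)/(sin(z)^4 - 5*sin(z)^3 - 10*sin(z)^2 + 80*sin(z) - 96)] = (-9*sin(z)^9 + 167*sin(z)^8 - 873*sin(z)^7 + 1085*sin(z)^6 + 618*sin(z)^5 + 12372*sin(z)^4 - 46200*sin(z)^3 + 9016*sin(z)^2 + 92544*sin(z) - 60800)/((sin(z) - 4)^3*(sin(z) - 3)^3*(sin(z) - 2)^3*(sin(z) + 4)^3)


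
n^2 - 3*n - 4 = (n - 4)*(n + 1)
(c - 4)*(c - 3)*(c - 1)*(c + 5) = c^4 - 3*c^3 - 21*c^2 + 83*c - 60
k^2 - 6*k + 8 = (k - 4)*(k - 2)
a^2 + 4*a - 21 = (a - 3)*(a + 7)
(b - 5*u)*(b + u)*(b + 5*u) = b^3 + b^2*u - 25*b*u^2 - 25*u^3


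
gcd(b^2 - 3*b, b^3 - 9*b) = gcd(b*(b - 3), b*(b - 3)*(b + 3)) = b^2 - 3*b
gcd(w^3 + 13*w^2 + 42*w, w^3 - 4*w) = w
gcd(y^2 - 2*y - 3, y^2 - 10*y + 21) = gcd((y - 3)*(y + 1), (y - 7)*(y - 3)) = y - 3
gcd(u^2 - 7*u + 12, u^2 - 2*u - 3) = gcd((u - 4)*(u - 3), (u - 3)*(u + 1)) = u - 3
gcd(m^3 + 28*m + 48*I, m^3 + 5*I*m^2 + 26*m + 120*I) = m + 4*I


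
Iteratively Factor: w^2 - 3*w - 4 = (w + 1)*(w - 4)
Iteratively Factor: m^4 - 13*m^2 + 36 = (m - 3)*(m^3 + 3*m^2 - 4*m - 12) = (m - 3)*(m - 2)*(m^2 + 5*m + 6) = (m - 3)*(m - 2)*(m + 2)*(m + 3)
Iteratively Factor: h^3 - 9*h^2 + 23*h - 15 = (h - 1)*(h^2 - 8*h + 15) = (h - 3)*(h - 1)*(h - 5)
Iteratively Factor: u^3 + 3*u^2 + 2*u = (u + 2)*(u^2 + u) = u*(u + 2)*(u + 1)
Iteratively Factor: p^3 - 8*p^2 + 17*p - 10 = (p - 1)*(p^2 - 7*p + 10) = (p - 2)*(p - 1)*(p - 5)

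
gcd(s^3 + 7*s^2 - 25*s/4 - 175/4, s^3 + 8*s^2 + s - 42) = s + 7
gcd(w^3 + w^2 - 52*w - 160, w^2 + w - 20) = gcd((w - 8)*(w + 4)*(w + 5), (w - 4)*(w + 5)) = w + 5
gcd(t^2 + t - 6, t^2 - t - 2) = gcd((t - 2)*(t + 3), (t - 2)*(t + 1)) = t - 2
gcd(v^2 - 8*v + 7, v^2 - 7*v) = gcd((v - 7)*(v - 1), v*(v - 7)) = v - 7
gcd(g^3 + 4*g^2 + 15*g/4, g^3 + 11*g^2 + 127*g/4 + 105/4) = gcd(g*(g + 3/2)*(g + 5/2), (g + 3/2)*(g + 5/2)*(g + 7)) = g^2 + 4*g + 15/4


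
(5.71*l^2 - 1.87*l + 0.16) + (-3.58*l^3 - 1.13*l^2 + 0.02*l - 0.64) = -3.58*l^3 + 4.58*l^2 - 1.85*l - 0.48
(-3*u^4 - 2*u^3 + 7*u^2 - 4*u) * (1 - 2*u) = 6*u^5 + u^4 - 16*u^3 + 15*u^2 - 4*u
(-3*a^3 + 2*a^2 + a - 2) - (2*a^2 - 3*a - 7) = -3*a^3 + 4*a + 5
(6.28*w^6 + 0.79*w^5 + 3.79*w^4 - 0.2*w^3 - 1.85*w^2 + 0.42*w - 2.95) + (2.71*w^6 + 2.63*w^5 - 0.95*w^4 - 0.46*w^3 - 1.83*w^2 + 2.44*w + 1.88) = 8.99*w^6 + 3.42*w^5 + 2.84*w^4 - 0.66*w^3 - 3.68*w^2 + 2.86*w - 1.07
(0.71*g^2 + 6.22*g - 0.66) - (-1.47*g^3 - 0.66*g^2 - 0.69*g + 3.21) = 1.47*g^3 + 1.37*g^2 + 6.91*g - 3.87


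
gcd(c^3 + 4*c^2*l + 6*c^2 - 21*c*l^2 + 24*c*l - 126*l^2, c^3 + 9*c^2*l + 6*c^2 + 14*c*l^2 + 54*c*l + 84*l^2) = c^2 + 7*c*l + 6*c + 42*l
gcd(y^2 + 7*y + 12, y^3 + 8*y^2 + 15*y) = y + 3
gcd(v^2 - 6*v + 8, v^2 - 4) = v - 2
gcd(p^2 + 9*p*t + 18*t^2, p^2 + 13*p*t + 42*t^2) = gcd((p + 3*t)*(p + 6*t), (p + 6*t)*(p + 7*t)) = p + 6*t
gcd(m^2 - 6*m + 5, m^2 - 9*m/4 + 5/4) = m - 1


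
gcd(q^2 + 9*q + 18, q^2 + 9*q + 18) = q^2 + 9*q + 18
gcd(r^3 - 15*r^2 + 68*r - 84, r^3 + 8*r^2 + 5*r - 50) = r - 2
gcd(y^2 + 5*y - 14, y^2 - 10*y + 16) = y - 2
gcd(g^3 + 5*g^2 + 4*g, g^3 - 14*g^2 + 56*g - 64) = 1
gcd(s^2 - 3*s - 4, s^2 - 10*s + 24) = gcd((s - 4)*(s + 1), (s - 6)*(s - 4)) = s - 4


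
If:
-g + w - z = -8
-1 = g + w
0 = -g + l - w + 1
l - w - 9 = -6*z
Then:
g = 32/11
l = -2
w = -43/11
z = 13/11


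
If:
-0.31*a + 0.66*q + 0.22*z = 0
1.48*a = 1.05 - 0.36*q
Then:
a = 0.0727673649393605*z + 0.636714443219405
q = 0.299062844542448 - 0.299154722528482*z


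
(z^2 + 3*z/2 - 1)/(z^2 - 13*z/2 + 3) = (z + 2)/(z - 6)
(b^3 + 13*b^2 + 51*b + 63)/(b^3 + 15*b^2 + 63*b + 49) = (b^2 + 6*b + 9)/(b^2 + 8*b + 7)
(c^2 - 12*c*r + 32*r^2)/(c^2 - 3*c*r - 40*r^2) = (c - 4*r)/(c + 5*r)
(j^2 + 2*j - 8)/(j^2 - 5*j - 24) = (-j^2 - 2*j + 8)/(-j^2 + 5*j + 24)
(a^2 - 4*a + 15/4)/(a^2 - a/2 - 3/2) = (a - 5/2)/(a + 1)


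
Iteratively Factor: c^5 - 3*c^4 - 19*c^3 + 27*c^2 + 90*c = (c - 3)*(c^4 - 19*c^2 - 30*c) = (c - 5)*(c - 3)*(c^3 + 5*c^2 + 6*c) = (c - 5)*(c - 3)*(c + 2)*(c^2 + 3*c) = (c - 5)*(c - 3)*(c + 2)*(c + 3)*(c)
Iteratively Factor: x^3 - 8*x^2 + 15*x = (x - 5)*(x^2 - 3*x) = x*(x - 5)*(x - 3)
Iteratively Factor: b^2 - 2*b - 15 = (b - 5)*(b + 3)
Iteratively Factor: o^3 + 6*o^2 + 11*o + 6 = (o + 2)*(o^2 + 4*o + 3) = (o + 2)*(o + 3)*(o + 1)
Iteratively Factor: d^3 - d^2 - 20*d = (d + 4)*(d^2 - 5*d) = (d - 5)*(d + 4)*(d)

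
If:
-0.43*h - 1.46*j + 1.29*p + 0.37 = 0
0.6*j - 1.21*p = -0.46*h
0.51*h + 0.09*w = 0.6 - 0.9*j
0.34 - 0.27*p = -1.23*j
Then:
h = 38.06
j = 3.25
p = 16.08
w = -241.57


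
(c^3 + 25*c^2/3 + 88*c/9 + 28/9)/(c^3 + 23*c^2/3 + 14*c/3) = (c + 2/3)/c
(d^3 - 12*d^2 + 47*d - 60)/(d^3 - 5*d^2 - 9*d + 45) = (d - 4)/(d + 3)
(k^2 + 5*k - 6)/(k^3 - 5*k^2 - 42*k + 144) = (k - 1)/(k^2 - 11*k + 24)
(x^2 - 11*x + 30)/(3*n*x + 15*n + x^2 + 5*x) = (x^2 - 11*x + 30)/(3*n*x + 15*n + x^2 + 5*x)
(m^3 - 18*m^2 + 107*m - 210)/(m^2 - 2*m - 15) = (m^2 - 13*m + 42)/(m + 3)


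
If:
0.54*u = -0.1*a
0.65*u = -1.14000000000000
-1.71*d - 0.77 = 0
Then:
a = 9.47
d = -0.45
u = -1.75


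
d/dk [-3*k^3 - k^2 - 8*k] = -9*k^2 - 2*k - 8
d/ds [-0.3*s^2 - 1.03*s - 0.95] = -0.6*s - 1.03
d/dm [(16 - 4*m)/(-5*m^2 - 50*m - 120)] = 4*(m^2 + 10*m - 2*(m - 4)*(m + 5) + 24)/(5*(m^2 + 10*m + 24)^2)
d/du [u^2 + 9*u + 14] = 2*u + 9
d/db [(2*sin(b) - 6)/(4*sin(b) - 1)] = 22*cos(b)/(4*sin(b) - 1)^2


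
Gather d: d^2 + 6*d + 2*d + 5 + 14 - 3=d^2 + 8*d + 16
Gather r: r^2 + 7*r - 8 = r^2 + 7*r - 8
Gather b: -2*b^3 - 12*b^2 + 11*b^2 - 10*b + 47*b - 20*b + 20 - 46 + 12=-2*b^3 - b^2 + 17*b - 14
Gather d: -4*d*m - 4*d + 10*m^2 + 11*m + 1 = d*(-4*m - 4) + 10*m^2 + 11*m + 1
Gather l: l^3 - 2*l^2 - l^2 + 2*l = l^3 - 3*l^2 + 2*l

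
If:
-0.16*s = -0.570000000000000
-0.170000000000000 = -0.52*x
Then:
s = 3.56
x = 0.33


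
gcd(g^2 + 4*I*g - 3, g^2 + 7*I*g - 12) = g + 3*I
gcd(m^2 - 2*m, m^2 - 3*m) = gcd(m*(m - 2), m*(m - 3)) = m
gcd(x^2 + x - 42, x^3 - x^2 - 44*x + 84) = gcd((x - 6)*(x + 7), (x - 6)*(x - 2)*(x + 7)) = x^2 + x - 42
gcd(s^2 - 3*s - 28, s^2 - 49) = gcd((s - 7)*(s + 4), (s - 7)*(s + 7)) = s - 7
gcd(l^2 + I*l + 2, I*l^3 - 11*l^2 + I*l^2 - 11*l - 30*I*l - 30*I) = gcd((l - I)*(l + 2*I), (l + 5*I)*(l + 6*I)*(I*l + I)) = 1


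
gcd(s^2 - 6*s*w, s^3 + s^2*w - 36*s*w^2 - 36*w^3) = s - 6*w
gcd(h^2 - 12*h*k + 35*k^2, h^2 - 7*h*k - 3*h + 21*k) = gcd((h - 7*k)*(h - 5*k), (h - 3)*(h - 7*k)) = h - 7*k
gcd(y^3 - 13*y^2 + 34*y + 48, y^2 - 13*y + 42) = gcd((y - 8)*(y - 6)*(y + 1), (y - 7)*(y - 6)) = y - 6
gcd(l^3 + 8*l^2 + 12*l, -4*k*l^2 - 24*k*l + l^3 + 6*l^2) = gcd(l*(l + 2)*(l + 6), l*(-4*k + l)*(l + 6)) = l^2 + 6*l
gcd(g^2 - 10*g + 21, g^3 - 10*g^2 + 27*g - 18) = g - 3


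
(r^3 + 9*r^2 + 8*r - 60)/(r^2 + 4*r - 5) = (r^2 + 4*r - 12)/(r - 1)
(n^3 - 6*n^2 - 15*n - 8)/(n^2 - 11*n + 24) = (n^2 + 2*n + 1)/(n - 3)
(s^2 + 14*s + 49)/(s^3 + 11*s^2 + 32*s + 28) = (s + 7)/(s^2 + 4*s + 4)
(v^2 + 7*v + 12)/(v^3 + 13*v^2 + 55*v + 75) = (v + 4)/(v^2 + 10*v + 25)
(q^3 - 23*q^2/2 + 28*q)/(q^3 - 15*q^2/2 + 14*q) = (q - 8)/(q - 4)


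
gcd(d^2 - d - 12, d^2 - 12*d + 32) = d - 4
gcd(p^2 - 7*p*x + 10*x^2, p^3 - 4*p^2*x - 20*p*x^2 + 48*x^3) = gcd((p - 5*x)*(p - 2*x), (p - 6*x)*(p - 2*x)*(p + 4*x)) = -p + 2*x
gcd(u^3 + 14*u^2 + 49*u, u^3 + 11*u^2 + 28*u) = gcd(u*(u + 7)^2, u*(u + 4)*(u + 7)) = u^2 + 7*u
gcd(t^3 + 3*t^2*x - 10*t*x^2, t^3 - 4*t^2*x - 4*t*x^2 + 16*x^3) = -t + 2*x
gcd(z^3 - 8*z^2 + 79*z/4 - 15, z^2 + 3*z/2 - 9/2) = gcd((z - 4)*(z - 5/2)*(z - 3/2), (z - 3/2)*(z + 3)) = z - 3/2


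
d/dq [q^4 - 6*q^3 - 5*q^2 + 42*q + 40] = 4*q^3 - 18*q^2 - 10*q + 42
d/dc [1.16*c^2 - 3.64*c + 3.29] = 2.32*c - 3.64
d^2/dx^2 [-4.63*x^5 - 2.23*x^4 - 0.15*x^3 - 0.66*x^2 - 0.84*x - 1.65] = -92.6*x^3 - 26.76*x^2 - 0.9*x - 1.32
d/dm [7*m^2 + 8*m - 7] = 14*m + 8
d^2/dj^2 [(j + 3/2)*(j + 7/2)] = 2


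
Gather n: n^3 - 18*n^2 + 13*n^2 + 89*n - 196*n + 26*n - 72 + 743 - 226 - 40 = n^3 - 5*n^2 - 81*n + 405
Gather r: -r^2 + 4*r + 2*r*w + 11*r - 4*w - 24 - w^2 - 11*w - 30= -r^2 + r*(2*w + 15) - w^2 - 15*w - 54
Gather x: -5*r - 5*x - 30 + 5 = -5*r - 5*x - 25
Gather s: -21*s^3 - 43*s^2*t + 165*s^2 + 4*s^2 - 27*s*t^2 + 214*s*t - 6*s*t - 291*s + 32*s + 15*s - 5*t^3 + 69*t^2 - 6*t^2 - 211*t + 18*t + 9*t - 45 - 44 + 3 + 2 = -21*s^3 + s^2*(169 - 43*t) + s*(-27*t^2 + 208*t - 244) - 5*t^3 + 63*t^2 - 184*t - 84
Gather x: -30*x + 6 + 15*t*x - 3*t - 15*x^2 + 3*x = -3*t - 15*x^2 + x*(15*t - 27) + 6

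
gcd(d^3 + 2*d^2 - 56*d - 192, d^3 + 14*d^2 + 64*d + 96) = d^2 + 10*d + 24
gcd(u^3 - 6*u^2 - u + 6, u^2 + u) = u + 1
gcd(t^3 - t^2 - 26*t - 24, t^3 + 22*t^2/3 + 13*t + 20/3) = t + 1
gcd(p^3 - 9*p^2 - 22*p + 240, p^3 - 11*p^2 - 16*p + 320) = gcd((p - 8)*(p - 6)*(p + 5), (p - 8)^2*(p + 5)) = p^2 - 3*p - 40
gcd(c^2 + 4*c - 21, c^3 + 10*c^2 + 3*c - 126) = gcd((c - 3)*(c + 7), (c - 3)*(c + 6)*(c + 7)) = c^2 + 4*c - 21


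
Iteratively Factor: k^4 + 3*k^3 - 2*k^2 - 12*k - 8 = (k + 2)*(k^3 + k^2 - 4*k - 4) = (k + 2)^2*(k^2 - k - 2) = (k - 2)*(k + 2)^2*(k + 1)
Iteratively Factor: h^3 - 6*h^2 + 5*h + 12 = (h + 1)*(h^2 - 7*h + 12) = (h - 3)*(h + 1)*(h - 4)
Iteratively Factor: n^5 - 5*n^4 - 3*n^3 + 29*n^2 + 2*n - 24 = (n + 1)*(n^4 - 6*n^3 + 3*n^2 + 26*n - 24) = (n + 1)*(n + 2)*(n^3 - 8*n^2 + 19*n - 12) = (n - 3)*(n + 1)*(n + 2)*(n^2 - 5*n + 4) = (n - 4)*(n - 3)*(n + 1)*(n + 2)*(n - 1)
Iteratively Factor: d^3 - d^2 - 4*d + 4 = (d - 2)*(d^2 + d - 2) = (d - 2)*(d - 1)*(d + 2)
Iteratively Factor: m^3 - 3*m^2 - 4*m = (m + 1)*(m^2 - 4*m) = m*(m + 1)*(m - 4)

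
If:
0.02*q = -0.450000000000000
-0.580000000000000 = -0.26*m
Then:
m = 2.23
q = -22.50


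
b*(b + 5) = b^2 + 5*b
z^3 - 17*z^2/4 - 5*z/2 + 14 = (z - 4)*(z - 2)*(z + 7/4)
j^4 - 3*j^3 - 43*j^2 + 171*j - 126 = (j - 6)*(j - 3)*(j - 1)*(j + 7)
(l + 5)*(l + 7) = l^2 + 12*l + 35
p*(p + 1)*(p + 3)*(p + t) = p^4 + p^3*t + 4*p^3 + 4*p^2*t + 3*p^2 + 3*p*t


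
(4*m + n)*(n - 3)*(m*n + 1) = 4*m^2*n^2 - 12*m^2*n + m*n^3 - 3*m*n^2 + 4*m*n - 12*m + n^2 - 3*n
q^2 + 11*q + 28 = (q + 4)*(q + 7)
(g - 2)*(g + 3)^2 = g^3 + 4*g^2 - 3*g - 18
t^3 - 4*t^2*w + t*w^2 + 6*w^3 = (t - 3*w)*(t - 2*w)*(t + w)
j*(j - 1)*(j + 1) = j^3 - j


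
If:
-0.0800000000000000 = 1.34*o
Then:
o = -0.06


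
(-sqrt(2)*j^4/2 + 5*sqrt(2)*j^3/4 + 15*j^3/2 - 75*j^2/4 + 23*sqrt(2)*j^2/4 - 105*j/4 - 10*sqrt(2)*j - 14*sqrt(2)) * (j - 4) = -sqrt(2)*j^5/2 + 13*sqrt(2)*j^4/4 + 15*j^4/2 - 195*j^3/4 + 3*sqrt(2)*j^3/4 - 33*sqrt(2)*j^2 + 195*j^2/4 + 26*sqrt(2)*j + 105*j + 56*sqrt(2)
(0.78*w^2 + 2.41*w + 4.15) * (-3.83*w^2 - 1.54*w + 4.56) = -2.9874*w^4 - 10.4315*w^3 - 16.0491*w^2 + 4.5986*w + 18.924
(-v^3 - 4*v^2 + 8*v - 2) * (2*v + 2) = -2*v^4 - 10*v^3 + 8*v^2 + 12*v - 4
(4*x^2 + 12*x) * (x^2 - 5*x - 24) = 4*x^4 - 8*x^3 - 156*x^2 - 288*x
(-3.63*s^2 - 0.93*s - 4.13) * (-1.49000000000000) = 5.4087*s^2 + 1.3857*s + 6.1537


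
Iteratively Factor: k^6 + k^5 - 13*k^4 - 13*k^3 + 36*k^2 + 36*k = (k + 2)*(k^5 - k^4 - 11*k^3 + 9*k^2 + 18*k) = (k + 1)*(k + 2)*(k^4 - 2*k^3 - 9*k^2 + 18*k) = (k - 3)*(k + 1)*(k + 2)*(k^3 + k^2 - 6*k) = (k - 3)*(k + 1)*(k + 2)*(k + 3)*(k^2 - 2*k) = (k - 3)*(k - 2)*(k + 1)*(k + 2)*(k + 3)*(k)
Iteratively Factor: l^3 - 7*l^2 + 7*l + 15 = (l - 3)*(l^2 - 4*l - 5) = (l - 3)*(l + 1)*(l - 5)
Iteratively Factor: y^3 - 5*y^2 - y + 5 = (y + 1)*(y^2 - 6*y + 5) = (y - 1)*(y + 1)*(y - 5)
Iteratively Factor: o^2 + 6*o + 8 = (o + 2)*(o + 4)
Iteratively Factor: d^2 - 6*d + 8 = (d - 4)*(d - 2)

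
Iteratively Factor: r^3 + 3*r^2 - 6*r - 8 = (r + 4)*(r^2 - r - 2) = (r + 1)*(r + 4)*(r - 2)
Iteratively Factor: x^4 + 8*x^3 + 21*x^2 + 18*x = (x)*(x^3 + 8*x^2 + 21*x + 18) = x*(x + 3)*(x^2 + 5*x + 6) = x*(x + 2)*(x + 3)*(x + 3)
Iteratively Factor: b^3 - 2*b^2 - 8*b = (b + 2)*(b^2 - 4*b) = b*(b + 2)*(b - 4)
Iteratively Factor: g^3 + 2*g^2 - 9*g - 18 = (g + 3)*(g^2 - g - 6) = (g - 3)*(g + 3)*(g + 2)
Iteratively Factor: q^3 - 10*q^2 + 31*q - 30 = (q - 2)*(q^2 - 8*q + 15) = (q - 3)*(q - 2)*(q - 5)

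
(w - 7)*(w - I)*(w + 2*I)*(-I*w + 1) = -I*w^4 + 2*w^3 + 7*I*w^3 - 14*w^2 - I*w^2 + 2*w + 7*I*w - 14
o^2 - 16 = (o - 4)*(o + 4)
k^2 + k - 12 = (k - 3)*(k + 4)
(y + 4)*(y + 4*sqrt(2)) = y^2 + 4*y + 4*sqrt(2)*y + 16*sqrt(2)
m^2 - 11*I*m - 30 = (m - 6*I)*(m - 5*I)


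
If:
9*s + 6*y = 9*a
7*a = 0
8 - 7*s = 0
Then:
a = 0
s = 8/7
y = -12/7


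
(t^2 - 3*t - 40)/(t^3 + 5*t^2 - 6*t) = (t^2 - 3*t - 40)/(t*(t^2 + 5*t - 6))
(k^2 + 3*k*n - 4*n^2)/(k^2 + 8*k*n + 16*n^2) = (k - n)/(k + 4*n)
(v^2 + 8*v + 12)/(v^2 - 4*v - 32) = (v^2 + 8*v + 12)/(v^2 - 4*v - 32)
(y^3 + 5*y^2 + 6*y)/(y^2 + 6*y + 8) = y*(y + 3)/(y + 4)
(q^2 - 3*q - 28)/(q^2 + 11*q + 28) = (q - 7)/(q + 7)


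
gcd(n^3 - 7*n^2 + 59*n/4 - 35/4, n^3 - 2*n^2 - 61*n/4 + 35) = n^2 - 6*n + 35/4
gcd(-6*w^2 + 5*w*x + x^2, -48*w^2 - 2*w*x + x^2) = 6*w + x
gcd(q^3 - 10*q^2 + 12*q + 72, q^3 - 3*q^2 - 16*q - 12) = q^2 - 4*q - 12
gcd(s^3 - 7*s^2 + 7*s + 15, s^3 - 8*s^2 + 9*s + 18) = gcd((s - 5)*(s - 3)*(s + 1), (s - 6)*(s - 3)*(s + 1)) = s^2 - 2*s - 3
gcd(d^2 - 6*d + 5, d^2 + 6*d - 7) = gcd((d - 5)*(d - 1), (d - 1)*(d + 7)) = d - 1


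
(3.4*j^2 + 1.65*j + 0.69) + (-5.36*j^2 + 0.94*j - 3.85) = -1.96*j^2 + 2.59*j - 3.16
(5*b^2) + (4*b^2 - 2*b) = 9*b^2 - 2*b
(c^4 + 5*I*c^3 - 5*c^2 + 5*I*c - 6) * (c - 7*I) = c^5 - 2*I*c^4 + 30*c^3 + 40*I*c^2 + 29*c + 42*I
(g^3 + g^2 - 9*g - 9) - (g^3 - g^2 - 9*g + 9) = 2*g^2 - 18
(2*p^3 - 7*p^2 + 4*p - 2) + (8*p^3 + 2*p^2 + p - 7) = 10*p^3 - 5*p^2 + 5*p - 9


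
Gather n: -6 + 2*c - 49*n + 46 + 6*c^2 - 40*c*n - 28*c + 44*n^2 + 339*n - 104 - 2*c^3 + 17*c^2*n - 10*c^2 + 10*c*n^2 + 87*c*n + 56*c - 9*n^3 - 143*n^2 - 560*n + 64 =-2*c^3 - 4*c^2 + 30*c - 9*n^3 + n^2*(10*c - 99) + n*(17*c^2 + 47*c - 270)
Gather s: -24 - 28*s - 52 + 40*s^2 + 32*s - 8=40*s^2 + 4*s - 84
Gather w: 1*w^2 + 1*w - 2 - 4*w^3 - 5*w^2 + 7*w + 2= -4*w^3 - 4*w^2 + 8*w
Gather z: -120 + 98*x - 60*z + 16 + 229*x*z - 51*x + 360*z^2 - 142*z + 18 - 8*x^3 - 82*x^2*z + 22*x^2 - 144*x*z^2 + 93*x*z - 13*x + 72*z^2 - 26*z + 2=-8*x^3 + 22*x^2 + 34*x + z^2*(432 - 144*x) + z*(-82*x^2 + 322*x - 228) - 84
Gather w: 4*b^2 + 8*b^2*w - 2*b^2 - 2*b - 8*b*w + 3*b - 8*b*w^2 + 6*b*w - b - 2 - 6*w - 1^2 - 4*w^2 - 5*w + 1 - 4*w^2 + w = 2*b^2 + w^2*(-8*b - 8) + w*(8*b^2 - 2*b - 10) - 2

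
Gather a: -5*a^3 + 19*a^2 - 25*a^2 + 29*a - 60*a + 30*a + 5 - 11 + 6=-5*a^3 - 6*a^2 - a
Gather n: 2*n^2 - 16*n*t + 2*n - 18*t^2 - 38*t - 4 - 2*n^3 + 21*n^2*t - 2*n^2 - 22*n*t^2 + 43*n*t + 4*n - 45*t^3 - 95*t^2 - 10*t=-2*n^3 + 21*n^2*t + n*(-22*t^2 + 27*t + 6) - 45*t^3 - 113*t^2 - 48*t - 4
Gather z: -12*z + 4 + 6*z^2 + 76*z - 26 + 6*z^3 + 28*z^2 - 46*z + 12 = 6*z^3 + 34*z^2 + 18*z - 10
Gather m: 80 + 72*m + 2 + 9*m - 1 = 81*m + 81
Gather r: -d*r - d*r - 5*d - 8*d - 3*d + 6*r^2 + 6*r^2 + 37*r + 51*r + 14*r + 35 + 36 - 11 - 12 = -16*d + 12*r^2 + r*(102 - 2*d) + 48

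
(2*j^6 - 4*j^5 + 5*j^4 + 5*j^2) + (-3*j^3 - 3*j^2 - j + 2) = 2*j^6 - 4*j^5 + 5*j^4 - 3*j^3 + 2*j^2 - j + 2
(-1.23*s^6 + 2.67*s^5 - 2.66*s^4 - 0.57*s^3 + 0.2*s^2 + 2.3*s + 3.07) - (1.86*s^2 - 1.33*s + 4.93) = -1.23*s^6 + 2.67*s^5 - 2.66*s^4 - 0.57*s^3 - 1.66*s^2 + 3.63*s - 1.86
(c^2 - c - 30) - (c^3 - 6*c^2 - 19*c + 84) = -c^3 + 7*c^2 + 18*c - 114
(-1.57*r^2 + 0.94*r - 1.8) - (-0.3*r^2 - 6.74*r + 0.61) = -1.27*r^2 + 7.68*r - 2.41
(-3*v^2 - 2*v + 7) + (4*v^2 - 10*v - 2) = v^2 - 12*v + 5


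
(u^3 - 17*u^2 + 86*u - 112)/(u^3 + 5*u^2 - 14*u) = (u^2 - 15*u + 56)/(u*(u + 7))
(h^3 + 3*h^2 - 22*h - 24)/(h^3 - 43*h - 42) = (h - 4)/(h - 7)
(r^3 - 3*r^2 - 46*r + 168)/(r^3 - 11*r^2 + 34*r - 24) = (r + 7)/(r - 1)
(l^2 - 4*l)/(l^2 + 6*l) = (l - 4)/(l + 6)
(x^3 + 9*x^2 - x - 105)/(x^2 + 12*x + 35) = x - 3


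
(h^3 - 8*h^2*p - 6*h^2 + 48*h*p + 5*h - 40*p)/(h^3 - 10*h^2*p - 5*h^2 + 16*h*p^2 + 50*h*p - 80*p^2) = (1 - h)/(-h + 2*p)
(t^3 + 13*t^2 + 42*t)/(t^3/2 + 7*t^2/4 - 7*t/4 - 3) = 4*t*(t^2 + 13*t + 42)/(2*t^3 + 7*t^2 - 7*t - 12)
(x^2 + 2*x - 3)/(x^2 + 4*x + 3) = (x - 1)/(x + 1)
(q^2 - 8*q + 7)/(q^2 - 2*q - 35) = (q - 1)/(q + 5)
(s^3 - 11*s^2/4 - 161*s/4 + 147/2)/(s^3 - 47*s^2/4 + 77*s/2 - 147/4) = (s + 6)/(s - 3)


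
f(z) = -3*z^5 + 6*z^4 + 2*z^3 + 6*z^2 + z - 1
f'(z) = -15*z^4 + 24*z^3 + 6*z^2 + 12*z + 1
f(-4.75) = 10223.88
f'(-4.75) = -10128.75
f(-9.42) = 268618.54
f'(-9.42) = -137753.38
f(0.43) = 0.86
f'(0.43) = 8.66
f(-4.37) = 6911.56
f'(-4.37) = -7410.12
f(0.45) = 1.04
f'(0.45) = 9.19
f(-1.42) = 45.67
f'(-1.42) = -133.65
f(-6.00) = 30881.00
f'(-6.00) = -24479.00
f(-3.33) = 1954.54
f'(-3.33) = -2703.11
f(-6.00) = 30881.00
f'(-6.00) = -24479.00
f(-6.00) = 30881.00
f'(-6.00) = -24479.00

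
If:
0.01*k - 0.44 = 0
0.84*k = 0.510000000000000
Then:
No Solution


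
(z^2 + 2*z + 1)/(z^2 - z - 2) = (z + 1)/(z - 2)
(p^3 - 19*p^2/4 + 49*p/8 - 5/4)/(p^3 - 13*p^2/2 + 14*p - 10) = (p - 1/4)/(p - 2)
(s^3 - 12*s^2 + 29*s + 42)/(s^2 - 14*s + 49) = (s^2 - 5*s - 6)/(s - 7)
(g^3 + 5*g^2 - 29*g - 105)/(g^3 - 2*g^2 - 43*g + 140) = (g + 3)/(g - 4)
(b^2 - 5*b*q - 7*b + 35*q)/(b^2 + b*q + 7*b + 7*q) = (b^2 - 5*b*q - 7*b + 35*q)/(b^2 + b*q + 7*b + 7*q)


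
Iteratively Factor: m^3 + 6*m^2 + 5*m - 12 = (m - 1)*(m^2 + 7*m + 12) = (m - 1)*(m + 4)*(m + 3)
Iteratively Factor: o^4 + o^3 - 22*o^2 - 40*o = (o + 2)*(o^3 - o^2 - 20*o) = (o + 2)*(o + 4)*(o^2 - 5*o) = (o - 5)*(o + 2)*(o + 4)*(o)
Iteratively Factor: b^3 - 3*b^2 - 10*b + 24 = (b - 2)*(b^2 - b - 12) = (b - 4)*(b - 2)*(b + 3)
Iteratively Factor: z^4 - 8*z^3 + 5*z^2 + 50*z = (z + 2)*(z^3 - 10*z^2 + 25*z) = z*(z + 2)*(z^2 - 10*z + 25) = z*(z - 5)*(z + 2)*(z - 5)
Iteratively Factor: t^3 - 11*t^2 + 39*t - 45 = (t - 3)*(t^2 - 8*t + 15) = (t - 5)*(t - 3)*(t - 3)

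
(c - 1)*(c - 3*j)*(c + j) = c^3 - 2*c^2*j - c^2 - 3*c*j^2 + 2*c*j + 3*j^2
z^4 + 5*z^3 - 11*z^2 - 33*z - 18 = (z - 3)*(z + 1)^2*(z + 6)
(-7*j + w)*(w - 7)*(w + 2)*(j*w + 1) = -7*j^2*w^3 + 35*j^2*w^2 + 98*j^2*w + j*w^4 - 5*j*w^3 - 21*j*w^2 + 35*j*w + 98*j + w^3 - 5*w^2 - 14*w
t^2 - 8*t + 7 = (t - 7)*(t - 1)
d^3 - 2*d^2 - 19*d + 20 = (d - 5)*(d - 1)*(d + 4)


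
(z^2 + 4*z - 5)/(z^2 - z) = (z + 5)/z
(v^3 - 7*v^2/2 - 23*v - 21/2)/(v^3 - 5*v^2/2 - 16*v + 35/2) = (2*v^3 - 7*v^2 - 46*v - 21)/(2*v^3 - 5*v^2 - 32*v + 35)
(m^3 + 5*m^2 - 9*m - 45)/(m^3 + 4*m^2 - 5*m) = (m^2 - 9)/(m*(m - 1))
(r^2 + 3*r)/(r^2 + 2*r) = (r + 3)/(r + 2)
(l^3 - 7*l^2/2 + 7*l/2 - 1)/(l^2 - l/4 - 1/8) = 4*(l^2 - 3*l + 2)/(4*l + 1)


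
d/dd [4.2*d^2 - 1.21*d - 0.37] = 8.4*d - 1.21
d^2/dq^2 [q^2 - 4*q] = 2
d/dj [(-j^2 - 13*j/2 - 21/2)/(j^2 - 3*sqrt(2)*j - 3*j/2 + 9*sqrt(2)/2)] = ((-4*j - 13)*(2*j^2 - 6*sqrt(2)*j - 3*j + 9*sqrt(2)) - (-4*j + 3 + 6*sqrt(2))*(2*j^2 + 13*j + 21))/(2*j^2 - 6*sqrt(2)*j - 3*j + 9*sqrt(2))^2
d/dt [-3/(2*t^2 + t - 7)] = 3*(4*t + 1)/(2*t^2 + t - 7)^2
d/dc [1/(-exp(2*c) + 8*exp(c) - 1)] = 2*(exp(c) - 4)*exp(c)/(exp(2*c) - 8*exp(c) + 1)^2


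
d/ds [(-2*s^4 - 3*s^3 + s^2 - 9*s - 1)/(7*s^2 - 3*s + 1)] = (-28*s^5 - 3*s^4 + 10*s^3 + 51*s^2 + 16*s - 12)/(49*s^4 - 42*s^3 + 23*s^2 - 6*s + 1)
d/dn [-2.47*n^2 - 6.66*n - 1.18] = -4.94*n - 6.66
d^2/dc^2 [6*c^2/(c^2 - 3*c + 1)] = 12*(3*c^3 - 3*c^2 + 1)/(c^6 - 9*c^5 + 30*c^4 - 45*c^3 + 30*c^2 - 9*c + 1)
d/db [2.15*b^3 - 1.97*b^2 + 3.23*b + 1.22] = 6.45*b^2 - 3.94*b + 3.23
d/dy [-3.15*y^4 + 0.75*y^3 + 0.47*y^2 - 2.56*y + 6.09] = -12.6*y^3 + 2.25*y^2 + 0.94*y - 2.56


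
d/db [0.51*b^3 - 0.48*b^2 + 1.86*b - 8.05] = 1.53*b^2 - 0.96*b + 1.86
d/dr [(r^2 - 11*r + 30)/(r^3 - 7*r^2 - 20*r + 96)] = (-r^4 + 22*r^3 - 187*r^2 + 612*r - 456)/(r^6 - 14*r^5 + 9*r^4 + 472*r^3 - 944*r^2 - 3840*r + 9216)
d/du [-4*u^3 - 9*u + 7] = -12*u^2 - 9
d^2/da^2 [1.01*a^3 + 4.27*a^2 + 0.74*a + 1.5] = 6.06*a + 8.54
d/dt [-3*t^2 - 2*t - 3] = -6*t - 2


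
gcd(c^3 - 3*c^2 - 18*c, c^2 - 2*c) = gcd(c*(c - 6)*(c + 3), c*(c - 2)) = c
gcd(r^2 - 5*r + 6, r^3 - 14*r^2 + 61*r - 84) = r - 3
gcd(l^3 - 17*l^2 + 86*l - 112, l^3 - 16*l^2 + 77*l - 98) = l^2 - 9*l + 14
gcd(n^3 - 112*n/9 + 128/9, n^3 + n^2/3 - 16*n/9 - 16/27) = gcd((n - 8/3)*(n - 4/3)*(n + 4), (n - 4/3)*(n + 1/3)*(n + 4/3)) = n - 4/3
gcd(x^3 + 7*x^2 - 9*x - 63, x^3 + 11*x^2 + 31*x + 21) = x^2 + 10*x + 21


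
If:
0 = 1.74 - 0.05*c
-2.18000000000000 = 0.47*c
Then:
No Solution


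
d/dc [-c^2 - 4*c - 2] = -2*c - 4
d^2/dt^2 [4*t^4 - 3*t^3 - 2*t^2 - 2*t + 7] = 48*t^2 - 18*t - 4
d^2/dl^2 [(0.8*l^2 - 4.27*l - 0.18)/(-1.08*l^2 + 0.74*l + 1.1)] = (-8.88178419700125e-16*l^4 + 8.68233600000001*l^3 - 4.442688*l^2 + 29.573424*l - 8.262744)/(1.259712*l^6 - 2.589408*l^5 - 2.074896*l^4 + 4.869496*l^3 + 2.11332*l^2 - 2.6862*l - 1.331)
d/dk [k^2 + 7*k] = 2*k + 7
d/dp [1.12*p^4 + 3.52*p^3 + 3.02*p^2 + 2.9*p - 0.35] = 4.48*p^3 + 10.56*p^2 + 6.04*p + 2.9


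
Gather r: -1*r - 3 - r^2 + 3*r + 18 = -r^2 + 2*r + 15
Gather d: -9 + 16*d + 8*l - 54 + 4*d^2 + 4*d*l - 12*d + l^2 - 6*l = 4*d^2 + d*(4*l + 4) + l^2 + 2*l - 63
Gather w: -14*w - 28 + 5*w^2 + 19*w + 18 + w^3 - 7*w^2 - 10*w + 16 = w^3 - 2*w^2 - 5*w + 6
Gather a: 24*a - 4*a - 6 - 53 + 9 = 20*a - 50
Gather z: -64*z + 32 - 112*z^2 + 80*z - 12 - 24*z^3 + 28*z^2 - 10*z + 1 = -24*z^3 - 84*z^2 + 6*z + 21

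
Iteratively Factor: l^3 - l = (l + 1)*(l^2 - l) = l*(l + 1)*(l - 1)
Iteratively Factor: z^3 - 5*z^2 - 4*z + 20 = (z - 5)*(z^2 - 4) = (z - 5)*(z + 2)*(z - 2)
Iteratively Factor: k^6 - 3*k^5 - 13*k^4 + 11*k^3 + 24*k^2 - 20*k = (k - 1)*(k^5 - 2*k^4 - 15*k^3 - 4*k^2 + 20*k) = (k - 1)*(k + 2)*(k^4 - 4*k^3 - 7*k^2 + 10*k) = (k - 1)^2*(k + 2)*(k^3 - 3*k^2 - 10*k) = (k - 1)^2*(k + 2)^2*(k^2 - 5*k) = (k - 5)*(k - 1)^2*(k + 2)^2*(k)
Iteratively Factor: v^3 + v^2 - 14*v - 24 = (v + 3)*(v^2 - 2*v - 8) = (v - 4)*(v + 3)*(v + 2)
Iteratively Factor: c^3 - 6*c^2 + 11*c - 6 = (c - 2)*(c^2 - 4*c + 3) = (c - 3)*(c - 2)*(c - 1)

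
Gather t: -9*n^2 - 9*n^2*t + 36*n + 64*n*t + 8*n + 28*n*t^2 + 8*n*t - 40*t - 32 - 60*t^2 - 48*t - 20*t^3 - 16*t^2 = -9*n^2 + 44*n - 20*t^3 + t^2*(28*n - 76) + t*(-9*n^2 + 72*n - 88) - 32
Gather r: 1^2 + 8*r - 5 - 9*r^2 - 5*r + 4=-9*r^2 + 3*r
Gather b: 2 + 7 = 9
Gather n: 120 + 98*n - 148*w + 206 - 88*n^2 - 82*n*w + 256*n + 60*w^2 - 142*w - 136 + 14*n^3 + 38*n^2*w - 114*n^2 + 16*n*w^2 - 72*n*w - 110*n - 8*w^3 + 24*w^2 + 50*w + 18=14*n^3 + n^2*(38*w - 202) + n*(16*w^2 - 154*w + 244) - 8*w^3 + 84*w^2 - 240*w + 208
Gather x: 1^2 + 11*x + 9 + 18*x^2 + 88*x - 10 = 18*x^2 + 99*x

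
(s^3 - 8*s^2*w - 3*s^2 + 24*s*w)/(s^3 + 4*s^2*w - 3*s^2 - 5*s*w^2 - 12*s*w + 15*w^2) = s*(s - 8*w)/(s^2 + 4*s*w - 5*w^2)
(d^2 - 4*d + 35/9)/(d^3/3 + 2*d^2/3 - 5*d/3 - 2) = (9*d^2 - 36*d + 35)/(3*(d^3 + 2*d^2 - 5*d - 6))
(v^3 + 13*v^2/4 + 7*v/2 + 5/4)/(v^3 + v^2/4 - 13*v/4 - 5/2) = (v + 1)/(v - 2)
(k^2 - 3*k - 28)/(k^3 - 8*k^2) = (k^2 - 3*k - 28)/(k^2*(k - 8))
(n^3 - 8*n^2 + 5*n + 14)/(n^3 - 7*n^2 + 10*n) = (n^2 - 6*n - 7)/(n*(n - 5))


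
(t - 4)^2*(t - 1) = t^3 - 9*t^2 + 24*t - 16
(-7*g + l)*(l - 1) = -7*g*l + 7*g + l^2 - l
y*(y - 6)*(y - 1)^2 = y^4 - 8*y^3 + 13*y^2 - 6*y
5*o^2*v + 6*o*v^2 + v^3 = v*(o + v)*(5*o + v)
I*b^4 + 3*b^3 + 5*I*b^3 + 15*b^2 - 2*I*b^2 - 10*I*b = b*(b + 5)*(b - 2*I)*(I*b + 1)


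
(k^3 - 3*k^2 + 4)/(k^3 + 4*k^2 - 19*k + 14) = (k^2 - k - 2)/(k^2 + 6*k - 7)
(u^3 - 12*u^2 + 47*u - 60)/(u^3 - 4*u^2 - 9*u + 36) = (u - 5)/(u + 3)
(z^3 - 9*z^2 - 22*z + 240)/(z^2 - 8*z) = z - 1 - 30/z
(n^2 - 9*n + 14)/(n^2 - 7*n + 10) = (n - 7)/(n - 5)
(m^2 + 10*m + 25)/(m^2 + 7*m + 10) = (m + 5)/(m + 2)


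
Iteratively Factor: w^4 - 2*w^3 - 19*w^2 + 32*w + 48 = (w - 3)*(w^3 + w^2 - 16*w - 16) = (w - 4)*(w - 3)*(w^2 + 5*w + 4) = (w - 4)*(w - 3)*(w + 1)*(w + 4)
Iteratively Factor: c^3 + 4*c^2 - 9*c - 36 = (c + 4)*(c^2 - 9) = (c + 3)*(c + 4)*(c - 3)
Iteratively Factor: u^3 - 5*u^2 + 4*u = (u - 1)*(u^2 - 4*u) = (u - 4)*(u - 1)*(u)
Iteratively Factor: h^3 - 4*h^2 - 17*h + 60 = (h + 4)*(h^2 - 8*h + 15) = (h - 5)*(h + 4)*(h - 3)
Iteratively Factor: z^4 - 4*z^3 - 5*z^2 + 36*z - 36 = (z + 3)*(z^3 - 7*z^2 + 16*z - 12) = (z - 2)*(z + 3)*(z^2 - 5*z + 6) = (z - 2)^2*(z + 3)*(z - 3)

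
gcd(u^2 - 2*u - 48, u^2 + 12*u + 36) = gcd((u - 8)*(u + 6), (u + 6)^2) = u + 6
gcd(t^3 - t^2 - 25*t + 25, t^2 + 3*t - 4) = t - 1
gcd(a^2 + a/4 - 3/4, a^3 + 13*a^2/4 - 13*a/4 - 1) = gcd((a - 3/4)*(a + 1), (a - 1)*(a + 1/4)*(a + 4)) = 1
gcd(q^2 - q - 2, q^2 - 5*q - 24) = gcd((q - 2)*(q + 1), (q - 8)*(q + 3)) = 1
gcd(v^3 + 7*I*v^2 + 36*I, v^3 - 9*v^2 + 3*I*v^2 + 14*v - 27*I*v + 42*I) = v + 3*I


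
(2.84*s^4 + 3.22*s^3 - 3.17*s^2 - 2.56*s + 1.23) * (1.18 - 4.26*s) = -12.0984*s^5 - 10.366*s^4 + 17.3038*s^3 + 7.165*s^2 - 8.2606*s + 1.4514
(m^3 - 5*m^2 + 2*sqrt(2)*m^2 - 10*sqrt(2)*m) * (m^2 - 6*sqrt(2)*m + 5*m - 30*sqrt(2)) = m^5 - 4*sqrt(2)*m^4 - 49*m^3 + 100*sqrt(2)*m^2 + 600*m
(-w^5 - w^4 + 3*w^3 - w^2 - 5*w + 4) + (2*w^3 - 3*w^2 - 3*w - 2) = -w^5 - w^4 + 5*w^3 - 4*w^2 - 8*w + 2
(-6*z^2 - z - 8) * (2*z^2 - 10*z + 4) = -12*z^4 + 58*z^3 - 30*z^2 + 76*z - 32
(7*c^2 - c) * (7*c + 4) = 49*c^3 + 21*c^2 - 4*c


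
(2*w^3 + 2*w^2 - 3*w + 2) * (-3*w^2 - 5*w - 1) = -6*w^5 - 16*w^4 - 3*w^3 + 7*w^2 - 7*w - 2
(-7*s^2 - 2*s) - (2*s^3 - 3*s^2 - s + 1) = -2*s^3 - 4*s^2 - s - 1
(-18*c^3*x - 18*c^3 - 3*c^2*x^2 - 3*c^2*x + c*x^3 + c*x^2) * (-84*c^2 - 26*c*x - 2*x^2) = 1512*c^5*x + 1512*c^5 + 720*c^4*x^2 + 720*c^4*x + 30*c^3*x^3 + 30*c^3*x^2 - 20*c^2*x^4 - 20*c^2*x^3 - 2*c*x^5 - 2*c*x^4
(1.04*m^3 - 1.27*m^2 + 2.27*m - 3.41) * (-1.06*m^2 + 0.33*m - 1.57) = -1.1024*m^5 + 1.6894*m^4 - 4.4581*m^3 + 6.3576*m^2 - 4.6892*m + 5.3537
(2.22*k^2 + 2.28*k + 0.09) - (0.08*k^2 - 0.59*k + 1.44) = 2.14*k^2 + 2.87*k - 1.35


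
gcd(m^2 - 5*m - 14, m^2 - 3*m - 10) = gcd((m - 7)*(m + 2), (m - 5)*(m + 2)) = m + 2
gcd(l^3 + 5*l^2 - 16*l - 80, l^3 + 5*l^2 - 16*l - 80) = l^3 + 5*l^2 - 16*l - 80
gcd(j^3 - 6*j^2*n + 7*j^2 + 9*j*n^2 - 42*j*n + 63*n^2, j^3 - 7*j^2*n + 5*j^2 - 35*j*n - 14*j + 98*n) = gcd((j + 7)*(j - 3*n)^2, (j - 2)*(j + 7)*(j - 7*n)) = j + 7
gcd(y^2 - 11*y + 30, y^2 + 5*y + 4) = 1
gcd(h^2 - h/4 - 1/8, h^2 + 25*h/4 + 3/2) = h + 1/4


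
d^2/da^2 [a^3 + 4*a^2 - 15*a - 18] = 6*a + 8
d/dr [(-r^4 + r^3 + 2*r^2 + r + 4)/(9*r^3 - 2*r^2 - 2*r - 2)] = (-9*r^6 + 4*r^5 - 14*r^4 - 14*r^3 - 116*r^2 + 8*r + 6)/(81*r^6 - 36*r^5 - 32*r^4 - 28*r^3 + 12*r^2 + 8*r + 4)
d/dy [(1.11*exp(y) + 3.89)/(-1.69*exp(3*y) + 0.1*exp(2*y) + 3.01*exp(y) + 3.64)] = (3.7518*exp(3*y) + 19.6113*exp(2*y) - 0.778*exp(y) - 7.6685)*exp(y)/(2.8561*exp(6*y) - 0.338*exp(5*y) - 10.1638*exp(4*y) - 11.7012*exp(3*y) + 9.7881*exp(2*y) + 21.9128*exp(y) + 13.2496)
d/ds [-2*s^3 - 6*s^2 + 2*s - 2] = -6*s^2 - 12*s + 2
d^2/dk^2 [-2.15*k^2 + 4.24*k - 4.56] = -4.30000000000000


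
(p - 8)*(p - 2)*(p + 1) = p^3 - 9*p^2 + 6*p + 16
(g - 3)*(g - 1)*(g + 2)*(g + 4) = g^4 + 2*g^3 - 13*g^2 - 14*g + 24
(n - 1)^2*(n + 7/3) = n^3 + n^2/3 - 11*n/3 + 7/3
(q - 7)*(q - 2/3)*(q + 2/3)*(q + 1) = q^4 - 6*q^3 - 67*q^2/9 + 8*q/3 + 28/9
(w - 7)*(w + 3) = w^2 - 4*w - 21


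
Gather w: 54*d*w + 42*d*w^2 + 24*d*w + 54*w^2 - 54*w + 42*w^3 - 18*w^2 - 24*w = 42*w^3 + w^2*(42*d + 36) + w*(78*d - 78)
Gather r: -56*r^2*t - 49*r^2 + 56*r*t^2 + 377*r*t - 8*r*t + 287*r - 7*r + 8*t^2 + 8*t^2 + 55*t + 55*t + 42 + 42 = r^2*(-56*t - 49) + r*(56*t^2 + 369*t + 280) + 16*t^2 + 110*t + 84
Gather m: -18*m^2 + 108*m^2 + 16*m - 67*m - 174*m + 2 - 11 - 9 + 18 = 90*m^2 - 225*m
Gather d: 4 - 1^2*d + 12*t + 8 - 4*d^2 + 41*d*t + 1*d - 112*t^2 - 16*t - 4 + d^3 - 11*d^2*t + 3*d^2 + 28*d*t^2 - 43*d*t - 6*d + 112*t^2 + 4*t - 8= d^3 + d^2*(-11*t - 1) + d*(28*t^2 - 2*t - 6)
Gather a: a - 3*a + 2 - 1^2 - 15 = -2*a - 14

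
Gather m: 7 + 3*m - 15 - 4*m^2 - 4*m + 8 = -4*m^2 - m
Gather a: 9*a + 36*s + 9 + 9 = 9*a + 36*s + 18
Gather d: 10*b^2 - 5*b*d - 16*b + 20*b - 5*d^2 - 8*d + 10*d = 10*b^2 + 4*b - 5*d^2 + d*(2 - 5*b)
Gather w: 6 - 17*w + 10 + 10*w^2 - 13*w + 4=10*w^2 - 30*w + 20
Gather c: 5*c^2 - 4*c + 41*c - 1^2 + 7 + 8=5*c^2 + 37*c + 14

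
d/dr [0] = 0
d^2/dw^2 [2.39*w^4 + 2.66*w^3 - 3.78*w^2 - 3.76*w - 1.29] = 28.68*w^2 + 15.96*w - 7.56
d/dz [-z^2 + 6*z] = 6 - 2*z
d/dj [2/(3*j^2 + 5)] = -12*j/(3*j^2 + 5)^2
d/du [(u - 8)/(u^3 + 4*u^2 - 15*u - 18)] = (u^3 + 4*u^2 - 15*u - (u - 8)*(3*u^2 + 8*u - 15) - 18)/(u^3 + 4*u^2 - 15*u - 18)^2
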